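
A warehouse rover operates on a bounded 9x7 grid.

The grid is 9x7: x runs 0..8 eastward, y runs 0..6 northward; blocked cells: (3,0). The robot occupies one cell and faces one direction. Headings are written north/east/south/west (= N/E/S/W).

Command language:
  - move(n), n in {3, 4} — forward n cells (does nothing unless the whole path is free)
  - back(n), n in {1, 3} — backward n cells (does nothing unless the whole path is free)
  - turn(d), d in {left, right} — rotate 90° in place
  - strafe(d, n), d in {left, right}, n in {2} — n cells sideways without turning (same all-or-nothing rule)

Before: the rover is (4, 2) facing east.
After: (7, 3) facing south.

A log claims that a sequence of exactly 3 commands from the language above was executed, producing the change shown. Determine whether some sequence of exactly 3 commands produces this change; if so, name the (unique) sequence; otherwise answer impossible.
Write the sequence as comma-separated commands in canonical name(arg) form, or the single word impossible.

move(3), turn(right), back(1)

key: running back(1) before move(3) would end elsewhere — order is forced
start: (4, 2) facing east
[1] after move(3): (7, 2) facing east
[2] after turn(right): (7, 2) facing south
[3] after back(1): (7, 3) facing south
all 512 alternatives checked — unique.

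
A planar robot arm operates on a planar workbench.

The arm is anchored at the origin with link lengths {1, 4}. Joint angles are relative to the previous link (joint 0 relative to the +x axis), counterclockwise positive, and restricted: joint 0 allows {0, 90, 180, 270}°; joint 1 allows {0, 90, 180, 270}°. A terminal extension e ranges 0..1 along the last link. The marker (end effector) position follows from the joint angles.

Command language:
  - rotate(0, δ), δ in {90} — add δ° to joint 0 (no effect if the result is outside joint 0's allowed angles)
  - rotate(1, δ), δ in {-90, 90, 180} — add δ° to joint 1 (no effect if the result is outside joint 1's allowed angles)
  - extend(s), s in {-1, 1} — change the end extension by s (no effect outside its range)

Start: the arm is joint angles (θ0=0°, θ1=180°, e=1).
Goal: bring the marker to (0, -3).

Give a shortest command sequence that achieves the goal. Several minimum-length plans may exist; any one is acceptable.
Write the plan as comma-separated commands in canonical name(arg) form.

rotate(0, 90), extend(-1)

start: joint angles (θ0=0°, θ1=180°, e=1)
t=1 rotate(0, 90) ⇒ joint angles (θ0=90°, θ1=180°, e=1)
t=2 extend(-1) ⇒ joint angles (θ0=90°, θ1=180°, e=0)
shorter routes all fall short; 2 is best.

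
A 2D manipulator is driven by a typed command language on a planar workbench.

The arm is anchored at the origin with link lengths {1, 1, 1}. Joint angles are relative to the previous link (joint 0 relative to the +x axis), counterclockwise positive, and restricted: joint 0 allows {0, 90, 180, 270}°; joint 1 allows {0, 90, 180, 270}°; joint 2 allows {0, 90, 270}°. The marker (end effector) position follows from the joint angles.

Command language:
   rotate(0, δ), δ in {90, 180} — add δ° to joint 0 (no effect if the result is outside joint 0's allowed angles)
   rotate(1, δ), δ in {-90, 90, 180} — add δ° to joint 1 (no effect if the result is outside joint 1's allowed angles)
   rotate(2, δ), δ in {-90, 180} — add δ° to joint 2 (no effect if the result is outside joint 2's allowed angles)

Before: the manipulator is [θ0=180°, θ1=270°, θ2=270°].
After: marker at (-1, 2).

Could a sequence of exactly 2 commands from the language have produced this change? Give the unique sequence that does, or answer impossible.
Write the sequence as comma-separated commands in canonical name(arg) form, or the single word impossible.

key: running rotate(2, -90) before rotate(2, 180) would end elsewhere — order is forced
t0: [θ0=180°, θ1=270°, θ2=270°]
t=1 rotate(2, 180) ⇒ [θ0=180°, θ1=270°, θ2=90°]
t=2 rotate(2, -90) ⇒ [θ0=180°, θ1=270°, θ2=0°]
no rival 2-sequence matches.

rotate(2, 180), rotate(2, -90)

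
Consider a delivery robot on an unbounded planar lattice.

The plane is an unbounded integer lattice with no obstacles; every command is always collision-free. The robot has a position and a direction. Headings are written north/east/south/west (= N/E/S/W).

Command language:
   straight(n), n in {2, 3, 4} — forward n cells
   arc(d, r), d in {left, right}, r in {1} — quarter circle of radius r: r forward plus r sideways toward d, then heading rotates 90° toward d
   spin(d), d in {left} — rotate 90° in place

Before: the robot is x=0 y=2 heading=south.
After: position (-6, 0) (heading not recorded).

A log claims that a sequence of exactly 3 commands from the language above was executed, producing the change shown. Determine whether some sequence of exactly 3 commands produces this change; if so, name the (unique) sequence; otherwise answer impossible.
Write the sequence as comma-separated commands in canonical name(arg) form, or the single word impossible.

key: running arc(left, 1) before arc(right, 1) would end elsewhere — order is forced
from: x=0 y=2 heading=south
1. arc(right, 1) → x=-1 y=1 heading=west
2. straight(4) → x=-5 y=1 heading=west
3. arc(left, 1) → x=-6 y=0 heading=south
all 216 alternatives checked — unique.

arc(right, 1), straight(4), arc(left, 1)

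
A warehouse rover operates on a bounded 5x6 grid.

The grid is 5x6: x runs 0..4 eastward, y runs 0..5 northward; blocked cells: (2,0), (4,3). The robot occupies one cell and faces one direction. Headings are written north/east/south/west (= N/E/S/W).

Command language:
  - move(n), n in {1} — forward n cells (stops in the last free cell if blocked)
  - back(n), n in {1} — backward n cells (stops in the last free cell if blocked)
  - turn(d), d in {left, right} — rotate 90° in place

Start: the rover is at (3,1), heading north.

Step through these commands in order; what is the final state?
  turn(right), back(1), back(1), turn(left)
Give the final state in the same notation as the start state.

at (1,1), heading north

begin: at (3,1), heading north
1. turn(right) → at (3,1), heading east
2. back(1) → at (2,1), heading east
3. back(1) → at (1,1), heading east
4. turn(left) → at (1,1), heading north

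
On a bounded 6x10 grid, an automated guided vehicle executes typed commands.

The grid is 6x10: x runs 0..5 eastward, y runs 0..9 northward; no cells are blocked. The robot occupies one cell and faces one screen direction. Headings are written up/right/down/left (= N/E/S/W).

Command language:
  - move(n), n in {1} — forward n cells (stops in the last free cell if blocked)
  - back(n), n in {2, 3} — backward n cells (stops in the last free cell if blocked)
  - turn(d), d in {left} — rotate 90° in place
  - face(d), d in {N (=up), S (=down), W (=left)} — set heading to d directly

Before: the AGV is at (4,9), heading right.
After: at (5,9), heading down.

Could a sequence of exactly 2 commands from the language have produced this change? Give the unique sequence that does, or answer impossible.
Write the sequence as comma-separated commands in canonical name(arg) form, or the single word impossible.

key: position moved to (5,9) AND the heading swung to S — translation plus rotation needed
begin: at (4,9), heading right
1. move(1) → at (5,9), heading right
2. face(S) → at (5,9), heading down
all 49 alternatives checked — unique.

move(1), face(S)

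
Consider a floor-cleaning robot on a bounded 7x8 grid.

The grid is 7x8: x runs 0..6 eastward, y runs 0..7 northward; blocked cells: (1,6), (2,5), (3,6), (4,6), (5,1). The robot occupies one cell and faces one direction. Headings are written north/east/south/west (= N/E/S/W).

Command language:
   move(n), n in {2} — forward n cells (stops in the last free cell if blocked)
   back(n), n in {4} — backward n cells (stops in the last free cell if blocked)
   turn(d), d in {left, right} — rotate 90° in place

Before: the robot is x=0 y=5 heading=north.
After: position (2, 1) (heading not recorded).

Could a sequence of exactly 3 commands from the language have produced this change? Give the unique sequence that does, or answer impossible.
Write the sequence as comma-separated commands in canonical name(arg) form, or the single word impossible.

back(4), turn(right), move(2)

key: running move(2) before back(4) would end elsewhere — order is forced
t0: x=0 y=5 heading=north
step 1 (back(4)): x=0 y=1 heading=north
step 2 (turn(right)): x=0 y=1 heading=east
step 3 (move(2)): x=2 y=1 heading=east
no other 3-command option fits: unique.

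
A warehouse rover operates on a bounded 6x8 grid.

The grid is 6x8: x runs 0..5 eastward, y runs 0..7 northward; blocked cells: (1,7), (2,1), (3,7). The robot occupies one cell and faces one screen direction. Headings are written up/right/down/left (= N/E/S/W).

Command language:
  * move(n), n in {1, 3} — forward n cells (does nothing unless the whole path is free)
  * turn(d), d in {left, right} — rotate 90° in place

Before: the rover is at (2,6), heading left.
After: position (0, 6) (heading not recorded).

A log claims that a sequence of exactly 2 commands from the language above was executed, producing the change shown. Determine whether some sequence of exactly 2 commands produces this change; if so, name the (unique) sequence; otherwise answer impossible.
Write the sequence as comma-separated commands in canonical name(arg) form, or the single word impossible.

start: at (2,6), heading left
t=1 move(1) ⇒ at (1,6), heading left
t=2 move(1) ⇒ at (0,6), heading left
all 16 alternatives checked — unique.

move(1), move(1)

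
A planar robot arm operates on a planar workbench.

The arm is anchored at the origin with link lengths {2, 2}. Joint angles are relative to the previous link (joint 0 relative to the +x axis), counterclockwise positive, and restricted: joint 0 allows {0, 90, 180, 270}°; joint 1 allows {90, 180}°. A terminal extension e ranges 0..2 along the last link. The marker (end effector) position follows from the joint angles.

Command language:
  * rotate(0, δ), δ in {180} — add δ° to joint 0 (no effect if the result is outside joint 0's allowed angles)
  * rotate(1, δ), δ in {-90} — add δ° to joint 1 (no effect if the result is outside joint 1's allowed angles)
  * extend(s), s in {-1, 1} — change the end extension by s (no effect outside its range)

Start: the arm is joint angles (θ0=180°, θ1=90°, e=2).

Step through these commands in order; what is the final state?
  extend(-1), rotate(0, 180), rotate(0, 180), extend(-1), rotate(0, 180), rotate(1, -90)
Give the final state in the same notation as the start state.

t0: joint angles (θ0=180°, θ1=90°, e=2)
[1] after extend(-1): joint angles (θ0=180°, θ1=90°, e=1)
[2] after rotate(0, 180): joint angles (θ0=0°, θ1=90°, e=1)
[3] after rotate(0, 180): joint angles (θ0=180°, θ1=90°, e=1)
[4] after extend(-1): joint angles (θ0=180°, θ1=90°, e=0)
[5] after rotate(0, 180): joint angles (θ0=0°, θ1=90°, e=0)
[6] after rotate(1, -90): joint angles (θ0=0°, θ1=90°, e=0)

joint angles (θ0=0°, θ1=90°, e=0)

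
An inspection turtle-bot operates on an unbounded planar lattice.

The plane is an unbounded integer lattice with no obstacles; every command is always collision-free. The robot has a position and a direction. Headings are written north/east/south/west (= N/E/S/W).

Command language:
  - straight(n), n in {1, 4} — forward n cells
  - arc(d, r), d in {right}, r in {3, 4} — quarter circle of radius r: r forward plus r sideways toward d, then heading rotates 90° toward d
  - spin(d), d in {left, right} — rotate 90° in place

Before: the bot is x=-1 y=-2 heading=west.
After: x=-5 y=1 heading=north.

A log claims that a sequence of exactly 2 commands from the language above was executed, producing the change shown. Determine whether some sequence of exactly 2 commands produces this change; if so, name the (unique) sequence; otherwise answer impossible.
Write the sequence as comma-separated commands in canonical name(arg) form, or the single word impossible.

key: running arc(right, 3) before straight(1) would end elsewhere — order is forced
from: x=-1 y=-2 heading=west
[1] after straight(1): x=-2 y=-2 heading=west
[2] after arc(right, 3): x=-5 y=1 heading=north
uniquely the one of 36 2-step routes that fits.

straight(1), arc(right, 3)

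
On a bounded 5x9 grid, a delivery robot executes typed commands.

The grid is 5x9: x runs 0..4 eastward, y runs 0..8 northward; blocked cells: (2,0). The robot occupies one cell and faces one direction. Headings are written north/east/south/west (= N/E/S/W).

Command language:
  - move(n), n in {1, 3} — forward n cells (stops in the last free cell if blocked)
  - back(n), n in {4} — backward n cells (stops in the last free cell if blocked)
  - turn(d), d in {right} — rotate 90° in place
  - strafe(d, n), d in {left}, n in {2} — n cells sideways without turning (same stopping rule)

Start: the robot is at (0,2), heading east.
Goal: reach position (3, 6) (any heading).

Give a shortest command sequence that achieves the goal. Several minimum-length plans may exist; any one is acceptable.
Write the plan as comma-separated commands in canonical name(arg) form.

begin: at (0,2), heading east
t=1 move(3) ⇒ at (3,2), heading east
t=2 turn(right) ⇒ at (3,2), heading south
t=3 back(4) ⇒ at (3,6), heading south
shorter routes all fall short; 3 is best.

move(3), turn(right), back(4)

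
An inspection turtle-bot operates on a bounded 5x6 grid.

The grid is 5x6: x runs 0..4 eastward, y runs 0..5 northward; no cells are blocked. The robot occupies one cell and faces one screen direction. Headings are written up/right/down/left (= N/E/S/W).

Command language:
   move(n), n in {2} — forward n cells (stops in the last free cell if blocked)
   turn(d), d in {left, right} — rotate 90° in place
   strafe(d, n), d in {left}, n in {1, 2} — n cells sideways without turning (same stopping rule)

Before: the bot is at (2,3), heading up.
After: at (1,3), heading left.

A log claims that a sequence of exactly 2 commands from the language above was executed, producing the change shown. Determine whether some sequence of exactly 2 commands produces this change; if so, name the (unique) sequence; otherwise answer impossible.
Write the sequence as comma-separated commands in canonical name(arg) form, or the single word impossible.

key: position moved to (1,3) AND the heading swung to W — translation plus rotation needed
initial: at (2,3), heading up
1. strafe(left, 1) → at (1,3), heading up
2. turn(left) → at (1,3), heading left
uniquely the one of 25 2-step routes that fits.

strafe(left, 1), turn(left)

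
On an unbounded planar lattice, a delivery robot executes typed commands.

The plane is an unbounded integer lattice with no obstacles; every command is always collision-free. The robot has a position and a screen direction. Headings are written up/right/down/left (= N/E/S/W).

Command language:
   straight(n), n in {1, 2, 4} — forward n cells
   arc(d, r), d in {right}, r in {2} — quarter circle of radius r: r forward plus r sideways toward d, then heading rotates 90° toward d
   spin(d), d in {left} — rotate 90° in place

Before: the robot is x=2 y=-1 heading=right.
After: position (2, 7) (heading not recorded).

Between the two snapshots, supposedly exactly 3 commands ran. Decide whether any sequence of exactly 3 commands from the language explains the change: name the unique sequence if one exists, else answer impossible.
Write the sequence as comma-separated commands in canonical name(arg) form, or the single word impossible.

spin(left), straight(4), straight(4)

key: running straight(4) before spin(left) would end elsewhere — order is forced
initial: x=2 y=-1 heading=right
t=1 spin(left) ⇒ x=2 y=-1 heading=up
t=2 straight(4) ⇒ x=2 y=3 heading=up
t=3 straight(4) ⇒ x=2 y=7 heading=up
no rival 3-sequence matches.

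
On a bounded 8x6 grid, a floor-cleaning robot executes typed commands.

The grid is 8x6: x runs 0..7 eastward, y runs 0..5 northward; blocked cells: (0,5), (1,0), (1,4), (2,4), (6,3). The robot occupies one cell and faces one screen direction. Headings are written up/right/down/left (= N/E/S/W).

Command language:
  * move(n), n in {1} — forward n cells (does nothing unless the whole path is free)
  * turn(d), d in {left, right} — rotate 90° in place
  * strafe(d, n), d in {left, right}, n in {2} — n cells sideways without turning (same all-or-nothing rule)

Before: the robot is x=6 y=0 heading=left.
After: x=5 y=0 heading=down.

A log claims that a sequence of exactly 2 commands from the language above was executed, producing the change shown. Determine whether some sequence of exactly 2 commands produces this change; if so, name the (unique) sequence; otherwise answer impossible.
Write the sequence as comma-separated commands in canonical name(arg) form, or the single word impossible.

move(1), turn(left)

key: cell and facing (now S) both changed — the 2 commands mix motion and turning
from: x=6 y=0 heading=left
1. move(1) → x=5 y=0 heading=left
2. turn(left) → x=5 y=0 heading=down
uniquely the one of 25 2-step routes that fits.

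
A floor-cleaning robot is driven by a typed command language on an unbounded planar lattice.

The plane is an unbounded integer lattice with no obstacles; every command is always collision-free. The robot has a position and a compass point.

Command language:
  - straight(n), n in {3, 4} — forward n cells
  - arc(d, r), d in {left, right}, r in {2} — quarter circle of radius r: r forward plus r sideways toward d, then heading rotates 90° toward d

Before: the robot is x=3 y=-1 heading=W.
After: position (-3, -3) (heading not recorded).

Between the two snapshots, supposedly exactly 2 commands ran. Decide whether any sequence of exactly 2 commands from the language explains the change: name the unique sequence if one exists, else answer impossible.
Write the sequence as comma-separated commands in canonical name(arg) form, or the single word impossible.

key: order matters: swapping straight(4) and arc(left, 2) lands elsewhere
begin: x=3 y=-1 heading=W
step 1 (straight(4)): x=-1 y=-1 heading=W
step 2 (arc(left, 2)): x=-3 y=-3 heading=S
uniquely the one of 16 2-step routes that fits.

straight(4), arc(left, 2)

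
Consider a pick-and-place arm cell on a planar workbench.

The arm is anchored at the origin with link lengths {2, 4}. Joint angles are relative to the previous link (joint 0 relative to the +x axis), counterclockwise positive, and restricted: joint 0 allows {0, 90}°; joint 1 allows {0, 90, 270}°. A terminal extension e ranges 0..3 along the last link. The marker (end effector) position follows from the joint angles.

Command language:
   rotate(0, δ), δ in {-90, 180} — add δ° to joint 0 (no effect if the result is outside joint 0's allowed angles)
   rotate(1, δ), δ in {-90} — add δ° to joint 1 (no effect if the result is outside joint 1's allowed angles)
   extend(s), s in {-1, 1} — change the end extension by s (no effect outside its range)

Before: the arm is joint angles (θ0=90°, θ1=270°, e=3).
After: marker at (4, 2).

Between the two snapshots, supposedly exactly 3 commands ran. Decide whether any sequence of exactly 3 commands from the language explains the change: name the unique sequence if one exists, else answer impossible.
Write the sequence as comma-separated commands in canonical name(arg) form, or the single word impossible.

initial: joint angles (θ0=90°, θ1=270°, e=3)
step 1 (extend(-1)): joint angles (θ0=90°, θ1=270°, e=2)
step 2 (extend(-1)): joint angles (θ0=90°, θ1=270°, e=1)
step 3 (extend(-1)): joint angles (θ0=90°, θ1=270°, e=0)
all 125 alternatives checked — unique.

extend(-1), extend(-1), extend(-1)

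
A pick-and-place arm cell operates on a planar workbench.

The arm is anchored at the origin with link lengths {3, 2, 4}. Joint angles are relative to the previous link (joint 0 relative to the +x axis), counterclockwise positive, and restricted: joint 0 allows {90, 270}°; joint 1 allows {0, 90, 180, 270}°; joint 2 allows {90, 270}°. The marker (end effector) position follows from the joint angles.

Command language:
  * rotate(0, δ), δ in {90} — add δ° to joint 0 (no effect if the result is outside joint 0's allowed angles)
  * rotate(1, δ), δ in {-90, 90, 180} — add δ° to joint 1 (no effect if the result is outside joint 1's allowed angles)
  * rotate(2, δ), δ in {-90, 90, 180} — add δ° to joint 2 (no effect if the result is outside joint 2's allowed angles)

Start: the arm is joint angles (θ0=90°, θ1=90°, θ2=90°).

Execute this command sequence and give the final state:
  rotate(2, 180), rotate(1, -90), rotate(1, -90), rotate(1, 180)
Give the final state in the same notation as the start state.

initial: joint angles (θ0=90°, θ1=90°, θ2=90°)
t=1 rotate(2, 180) ⇒ joint angles (θ0=90°, θ1=90°, θ2=270°)
t=2 rotate(1, -90) ⇒ joint angles (θ0=90°, θ1=0°, θ2=270°)
t=3 rotate(1, -90) ⇒ joint angles (θ0=90°, θ1=270°, θ2=270°)
t=4 rotate(1, 180) ⇒ joint angles (θ0=90°, θ1=90°, θ2=270°)

joint angles (θ0=90°, θ1=90°, θ2=270°)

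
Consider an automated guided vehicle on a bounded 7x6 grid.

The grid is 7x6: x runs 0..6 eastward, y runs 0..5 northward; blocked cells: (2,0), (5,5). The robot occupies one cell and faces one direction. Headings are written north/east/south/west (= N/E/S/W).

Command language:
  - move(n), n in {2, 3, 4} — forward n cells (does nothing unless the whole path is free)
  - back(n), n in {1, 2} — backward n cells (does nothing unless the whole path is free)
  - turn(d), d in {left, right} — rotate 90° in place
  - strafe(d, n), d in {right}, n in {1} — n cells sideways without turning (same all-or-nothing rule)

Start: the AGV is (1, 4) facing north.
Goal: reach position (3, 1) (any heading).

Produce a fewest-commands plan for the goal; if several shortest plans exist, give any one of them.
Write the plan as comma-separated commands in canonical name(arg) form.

initial: (1, 4) facing north
1. turn(right) → (1, 4) facing east
2. move(2) → (3, 4) facing east
3. turn(right) → (3, 4) facing south
4. move(3) → (3, 1) facing south
shorter routes all fall short; 4 is best.

turn(right), move(2), turn(right), move(3)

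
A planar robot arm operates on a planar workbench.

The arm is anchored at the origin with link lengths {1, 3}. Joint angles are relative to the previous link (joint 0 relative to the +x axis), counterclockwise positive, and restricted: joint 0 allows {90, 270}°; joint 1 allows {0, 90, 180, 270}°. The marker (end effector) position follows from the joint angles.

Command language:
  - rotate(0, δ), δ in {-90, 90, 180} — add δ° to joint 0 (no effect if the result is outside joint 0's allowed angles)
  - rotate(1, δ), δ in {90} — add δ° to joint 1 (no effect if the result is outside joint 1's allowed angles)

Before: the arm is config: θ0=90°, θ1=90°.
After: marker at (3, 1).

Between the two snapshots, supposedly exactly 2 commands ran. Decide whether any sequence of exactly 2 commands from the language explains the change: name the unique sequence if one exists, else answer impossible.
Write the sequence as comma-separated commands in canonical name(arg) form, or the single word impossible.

rotate(1, 90), rotate(1, 90)

start: config: θ0=90°, θ1=90°
t=1 rotate(1, 90) ⇒ config: θ0=90°, θ1=180°
t=2 rotate(1, 90) ⇒ config: θ0=90°, θ1=270°
no other 2-command option fits: unique.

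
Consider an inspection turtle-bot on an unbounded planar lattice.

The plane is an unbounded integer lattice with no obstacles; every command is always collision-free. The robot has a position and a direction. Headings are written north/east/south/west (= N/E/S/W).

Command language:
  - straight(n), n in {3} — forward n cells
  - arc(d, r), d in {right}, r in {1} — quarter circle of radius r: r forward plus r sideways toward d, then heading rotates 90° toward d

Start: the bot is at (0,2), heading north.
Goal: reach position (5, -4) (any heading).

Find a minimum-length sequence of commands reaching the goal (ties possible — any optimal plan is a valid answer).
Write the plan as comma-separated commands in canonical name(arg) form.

arc(right, 1), straight(3), arc(right, 1), straight(3), straight(3)

start: at (0,2), heading north
1. arc(right, 1) → at (1,3), heading east
2. straight(3) → at (4,3), heading east
3. arc(right, 1) → at (5,2), heading south
4. straight(3) → at (5,-1), heading south
5. straight(3) → at (5,-4), heading south
shorter routes all fall short; 5 is best.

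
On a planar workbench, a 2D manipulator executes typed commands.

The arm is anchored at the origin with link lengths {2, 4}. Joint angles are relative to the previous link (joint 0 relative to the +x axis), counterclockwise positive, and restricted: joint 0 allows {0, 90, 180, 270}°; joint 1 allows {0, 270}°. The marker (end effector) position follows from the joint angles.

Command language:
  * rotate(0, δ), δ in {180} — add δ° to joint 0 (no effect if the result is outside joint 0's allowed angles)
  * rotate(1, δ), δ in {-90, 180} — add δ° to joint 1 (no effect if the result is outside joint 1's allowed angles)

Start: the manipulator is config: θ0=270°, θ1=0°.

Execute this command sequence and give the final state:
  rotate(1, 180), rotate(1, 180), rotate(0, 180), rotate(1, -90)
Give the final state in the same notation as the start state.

config: θ0=90°, θ1=270°

from: config: θ0=270°, θ1=0°
t=1 rotate(1, 180) ⇒ config: θ0=270°, θ1=0°
t=2 rotate(1, 180) ⇒ config: θ0=270°, θ1=0°
t=3 rotate(0, 180) ⇒ config: θ0=90°, θ1=0°
t=4 rotate(1, -90) ⇒ config: θ0=90°, θ1=270°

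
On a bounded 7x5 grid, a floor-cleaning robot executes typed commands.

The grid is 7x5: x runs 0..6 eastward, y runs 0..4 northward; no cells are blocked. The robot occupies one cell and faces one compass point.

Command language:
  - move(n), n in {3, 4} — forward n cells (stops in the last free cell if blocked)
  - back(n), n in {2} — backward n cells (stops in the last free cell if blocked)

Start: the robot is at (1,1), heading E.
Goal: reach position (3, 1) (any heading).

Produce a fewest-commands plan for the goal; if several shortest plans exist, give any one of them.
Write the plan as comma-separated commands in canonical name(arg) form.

from: at (1,1), heading E
[1] after move(4): at (5,1), heading E
[2] after back(2): at (3,1), heading E
no 1-step plan works, so 2 is optimal.

move(4), back(2)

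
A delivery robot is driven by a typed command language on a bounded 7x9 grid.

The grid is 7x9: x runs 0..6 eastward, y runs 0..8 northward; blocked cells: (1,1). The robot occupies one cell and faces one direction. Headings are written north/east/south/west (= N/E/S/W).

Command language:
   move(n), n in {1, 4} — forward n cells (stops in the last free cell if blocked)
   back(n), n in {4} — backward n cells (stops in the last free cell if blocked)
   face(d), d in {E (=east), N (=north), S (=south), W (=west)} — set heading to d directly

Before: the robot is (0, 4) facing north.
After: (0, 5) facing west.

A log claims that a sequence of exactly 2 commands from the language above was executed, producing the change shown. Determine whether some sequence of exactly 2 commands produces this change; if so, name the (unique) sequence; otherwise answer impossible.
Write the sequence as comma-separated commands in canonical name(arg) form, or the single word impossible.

key: order matters: swapping move(1) and face(W) lands elsewhere
start: (0, 4) facing north
t=1 move(1) ⇒ (0, 5) facing north
t=2 face(W) ⇒ (0, 5) facing west
all 49 alternatives checked — unique.

move(1), face(W)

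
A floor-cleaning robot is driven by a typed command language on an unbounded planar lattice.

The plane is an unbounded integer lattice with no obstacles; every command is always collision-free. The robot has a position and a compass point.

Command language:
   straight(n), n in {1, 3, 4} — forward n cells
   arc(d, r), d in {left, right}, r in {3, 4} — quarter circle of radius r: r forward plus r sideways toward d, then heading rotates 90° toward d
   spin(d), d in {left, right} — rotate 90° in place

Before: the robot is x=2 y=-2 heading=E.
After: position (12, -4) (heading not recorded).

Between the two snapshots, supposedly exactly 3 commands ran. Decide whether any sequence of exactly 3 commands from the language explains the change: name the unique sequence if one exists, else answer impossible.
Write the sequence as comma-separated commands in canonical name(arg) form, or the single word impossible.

key: running arc(left, 4) before arc(right, 3) would end elsewhere — order is forced
from: x=2 y=-2 heading=E
[1] after arc(right, 3): x=5 y=-5 heading=S
[2] after arc(left, 3): x=8 y=-8 heading=E
[3] after arc(left, 4): x=12 y=-4 heading=N
uniquely the one of 729 3-step routes that fits.

arc(right, 3), arc(left, 3), arc(left, 4)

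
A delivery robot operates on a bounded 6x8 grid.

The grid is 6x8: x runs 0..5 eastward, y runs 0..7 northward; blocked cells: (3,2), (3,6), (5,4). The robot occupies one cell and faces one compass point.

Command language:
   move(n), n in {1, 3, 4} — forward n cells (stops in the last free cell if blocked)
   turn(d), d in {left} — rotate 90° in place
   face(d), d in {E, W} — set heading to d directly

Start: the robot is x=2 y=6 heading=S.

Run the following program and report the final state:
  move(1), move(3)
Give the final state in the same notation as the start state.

x=2 y=2 heading=S

from: x=2 y=6 heading=S
t=1 move(1) ⇒ x=2 y=5 heading=S
t=2 move(3) ⇒ x=2 y=2 heading=S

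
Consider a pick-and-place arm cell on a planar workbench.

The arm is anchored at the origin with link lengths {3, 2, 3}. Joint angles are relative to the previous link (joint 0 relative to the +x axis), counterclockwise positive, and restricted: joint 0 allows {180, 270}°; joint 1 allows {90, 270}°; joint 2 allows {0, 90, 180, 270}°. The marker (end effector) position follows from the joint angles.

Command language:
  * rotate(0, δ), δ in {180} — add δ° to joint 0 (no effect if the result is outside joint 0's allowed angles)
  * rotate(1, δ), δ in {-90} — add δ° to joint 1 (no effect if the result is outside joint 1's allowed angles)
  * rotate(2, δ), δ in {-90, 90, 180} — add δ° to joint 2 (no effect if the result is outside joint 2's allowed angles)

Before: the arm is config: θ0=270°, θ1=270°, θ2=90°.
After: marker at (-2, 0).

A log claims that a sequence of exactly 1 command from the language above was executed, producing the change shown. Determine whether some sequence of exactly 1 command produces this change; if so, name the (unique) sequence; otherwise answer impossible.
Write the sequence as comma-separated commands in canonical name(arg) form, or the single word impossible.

rotate(2, 180)

t0: config: θ0=270°, θ1=270°, θ2=90°
1. rotate(2, 180) → config: θ0=270°, θ1=270°, θ2=270°
no other 1-command option fits: unique.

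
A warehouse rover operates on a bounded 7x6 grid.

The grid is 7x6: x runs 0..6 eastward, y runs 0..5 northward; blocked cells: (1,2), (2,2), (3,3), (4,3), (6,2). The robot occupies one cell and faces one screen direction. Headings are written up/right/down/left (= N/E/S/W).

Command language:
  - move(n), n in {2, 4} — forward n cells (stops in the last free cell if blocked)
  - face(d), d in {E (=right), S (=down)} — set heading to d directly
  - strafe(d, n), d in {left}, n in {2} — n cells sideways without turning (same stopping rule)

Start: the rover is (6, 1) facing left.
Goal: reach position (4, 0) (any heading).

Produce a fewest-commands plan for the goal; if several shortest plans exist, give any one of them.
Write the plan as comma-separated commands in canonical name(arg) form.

strafe(left, 2), move(2)

initial: (6, 1) facing left
[1] after strafe(left, 2): (6, 0) facing left
[2] after move(2): (4, 0) facing left
minimal: 2 command(s), checked below 2.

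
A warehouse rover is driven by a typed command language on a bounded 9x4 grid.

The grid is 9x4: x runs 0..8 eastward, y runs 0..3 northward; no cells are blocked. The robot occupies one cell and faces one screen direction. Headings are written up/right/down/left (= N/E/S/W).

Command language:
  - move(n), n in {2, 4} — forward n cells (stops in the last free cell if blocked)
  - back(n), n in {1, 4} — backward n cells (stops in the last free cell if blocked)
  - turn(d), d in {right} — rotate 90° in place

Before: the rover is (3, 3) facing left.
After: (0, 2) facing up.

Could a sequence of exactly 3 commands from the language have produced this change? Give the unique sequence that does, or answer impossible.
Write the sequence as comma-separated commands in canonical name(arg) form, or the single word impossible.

move(4), turn(right), back(1)

key: order matters: swapping move(4) and back(1) lands elsewhere
t0: (3, 3) facing left
t=1 move(4) ⇒ (0, 3) facing left
t=2 turn(right) ⇒ (0, 3) facing up
t=3 back(1) ⇒ (0, 2) facing up
uniquely the one of 125 3-step routes that fits.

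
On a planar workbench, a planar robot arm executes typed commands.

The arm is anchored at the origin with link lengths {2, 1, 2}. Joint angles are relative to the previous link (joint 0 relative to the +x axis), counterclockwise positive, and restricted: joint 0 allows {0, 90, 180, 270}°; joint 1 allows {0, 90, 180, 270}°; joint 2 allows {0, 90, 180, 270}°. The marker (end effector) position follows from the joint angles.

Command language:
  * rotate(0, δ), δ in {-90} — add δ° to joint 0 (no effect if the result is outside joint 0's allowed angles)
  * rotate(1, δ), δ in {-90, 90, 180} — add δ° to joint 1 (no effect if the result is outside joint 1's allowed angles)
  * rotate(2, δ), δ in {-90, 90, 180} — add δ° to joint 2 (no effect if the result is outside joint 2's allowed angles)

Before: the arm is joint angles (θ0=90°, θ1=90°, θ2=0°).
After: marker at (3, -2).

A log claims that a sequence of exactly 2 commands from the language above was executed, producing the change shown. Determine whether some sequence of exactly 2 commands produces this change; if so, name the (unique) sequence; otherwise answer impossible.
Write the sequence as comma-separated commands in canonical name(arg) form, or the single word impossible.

start: joint angles (θ0=90°, θ1=90°, θ2=0°)
step 1 (rotate(0, -90)): joint angles (θ0=0°, θ1=90°, θ2=0°)
step 2 (rotate(0, -90)): joint angles (θ0=270°, θ1=90°, θ2=0°)
no other 2-command option fits: unique.

rotate(0, -90), rotate(0, -90)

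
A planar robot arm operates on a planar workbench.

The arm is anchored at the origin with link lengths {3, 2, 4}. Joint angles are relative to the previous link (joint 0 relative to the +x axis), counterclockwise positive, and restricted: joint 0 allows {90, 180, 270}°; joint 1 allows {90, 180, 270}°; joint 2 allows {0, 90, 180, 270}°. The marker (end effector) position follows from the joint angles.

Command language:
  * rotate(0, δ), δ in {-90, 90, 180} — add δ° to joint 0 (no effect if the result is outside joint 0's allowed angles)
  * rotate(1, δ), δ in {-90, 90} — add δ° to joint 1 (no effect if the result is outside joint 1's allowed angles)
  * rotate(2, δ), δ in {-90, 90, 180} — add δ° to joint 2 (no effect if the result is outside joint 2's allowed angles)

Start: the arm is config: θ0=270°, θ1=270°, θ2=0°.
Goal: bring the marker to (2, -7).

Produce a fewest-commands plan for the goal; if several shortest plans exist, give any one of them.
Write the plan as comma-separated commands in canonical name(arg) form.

rotate(2, -90), rotate(1, -90), rotate(1, -90)

start: config: θ0=270°, θ1=270°, θ2=0°
t=1 rotate(2, -90) ⇒ config: θ0=270°, θ1=270°, θ2=270°
t=2 rotate(1, -90) ⇒ config: θ0=270°, θ1=180°, θ2=270°
t=3 rotate(1, -90) ⇒ config: θ0=270°, θ1=90°, θ2=270°
no 2-step plan works, so 3 is optimal.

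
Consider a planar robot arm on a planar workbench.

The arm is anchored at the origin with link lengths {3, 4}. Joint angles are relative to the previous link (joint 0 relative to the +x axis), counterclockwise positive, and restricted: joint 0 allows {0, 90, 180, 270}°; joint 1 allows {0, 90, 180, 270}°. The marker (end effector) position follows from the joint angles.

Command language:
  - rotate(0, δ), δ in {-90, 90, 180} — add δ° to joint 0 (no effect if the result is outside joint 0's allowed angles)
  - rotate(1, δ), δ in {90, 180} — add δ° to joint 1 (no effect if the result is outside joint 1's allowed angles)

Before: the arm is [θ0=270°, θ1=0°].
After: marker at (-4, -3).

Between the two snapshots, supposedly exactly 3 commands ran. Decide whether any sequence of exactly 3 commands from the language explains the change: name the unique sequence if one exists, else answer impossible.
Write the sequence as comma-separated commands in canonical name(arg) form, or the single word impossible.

rotate(1, 90), rotate(1, 90), rotate(1, 90)

begin: [θ0=270°, θ1=0°]
1. rotate(1, 90) → [θ0=270°, θ1=90°]
2. rotate(1, 90) → [θ0=270°, θ1=180°]
3. rotate(1, 90) → [θ0=270°, θ1=270°]
uniquely the one of 125 3-step routes that fits.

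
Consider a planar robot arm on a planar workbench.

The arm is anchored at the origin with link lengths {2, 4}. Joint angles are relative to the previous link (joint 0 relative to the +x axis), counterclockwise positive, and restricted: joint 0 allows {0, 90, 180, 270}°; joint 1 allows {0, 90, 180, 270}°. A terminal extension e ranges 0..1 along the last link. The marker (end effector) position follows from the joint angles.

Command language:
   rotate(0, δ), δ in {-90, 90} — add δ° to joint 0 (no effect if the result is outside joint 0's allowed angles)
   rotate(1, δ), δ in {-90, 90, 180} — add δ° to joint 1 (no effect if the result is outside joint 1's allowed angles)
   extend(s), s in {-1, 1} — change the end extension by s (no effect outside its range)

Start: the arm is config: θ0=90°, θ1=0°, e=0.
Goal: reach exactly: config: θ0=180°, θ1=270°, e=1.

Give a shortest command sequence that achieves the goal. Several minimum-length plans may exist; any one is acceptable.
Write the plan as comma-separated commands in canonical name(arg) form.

from: config: θ0=90°, θ1=0°, e=0
[1] after extend(1): config: θ0=90°, θ1=0°, e=1
[2] after rotate(0, 90): config: θ0=180°, θ1=0°, e=1
[3] after rotate(1, -90): config: θ0=180°, θ1=270°, e=1
shorter routes all fall short; 3 is best.

extend(1), rotate(0, 90), rotate(1, -90)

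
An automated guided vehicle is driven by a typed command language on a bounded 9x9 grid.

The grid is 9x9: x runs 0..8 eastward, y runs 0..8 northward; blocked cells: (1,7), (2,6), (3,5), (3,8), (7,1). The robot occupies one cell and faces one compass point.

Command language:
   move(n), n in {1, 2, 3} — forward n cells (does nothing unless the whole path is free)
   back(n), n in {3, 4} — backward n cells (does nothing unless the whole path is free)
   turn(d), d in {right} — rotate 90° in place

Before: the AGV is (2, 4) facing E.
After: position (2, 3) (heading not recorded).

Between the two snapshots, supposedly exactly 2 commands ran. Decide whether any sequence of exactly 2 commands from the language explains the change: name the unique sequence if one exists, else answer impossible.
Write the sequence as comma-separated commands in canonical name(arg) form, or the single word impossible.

key: order matters: swapping turn(right) and move(1) lands elsewhere
start: (2, 4) facing E
[1] after turn(right): (2, 4) facing S
[2] after move(1): (2, 3) facing S
no other 2-command option fits: unique.

turn(right), move(1)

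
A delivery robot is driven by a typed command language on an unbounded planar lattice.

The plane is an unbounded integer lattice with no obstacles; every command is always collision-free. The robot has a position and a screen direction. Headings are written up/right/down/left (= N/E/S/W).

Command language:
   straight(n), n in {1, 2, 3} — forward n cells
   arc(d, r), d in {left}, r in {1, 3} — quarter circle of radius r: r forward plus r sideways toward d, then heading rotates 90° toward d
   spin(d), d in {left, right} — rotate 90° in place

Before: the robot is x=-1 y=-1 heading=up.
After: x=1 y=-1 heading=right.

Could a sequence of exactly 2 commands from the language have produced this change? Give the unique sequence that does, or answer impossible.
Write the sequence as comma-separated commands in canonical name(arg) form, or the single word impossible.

spin(right), straight(2)

key: cell and facing (now E) both changed — the 2 commands mix motion and turning
t0: x=-1 y=-1 heading=up
step 1 (spin(right)): x=-1 y=-1 heading=right
step 2 (straight(2)): x=1 y=-1 heading=right
no other 2-command option fits: unique.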